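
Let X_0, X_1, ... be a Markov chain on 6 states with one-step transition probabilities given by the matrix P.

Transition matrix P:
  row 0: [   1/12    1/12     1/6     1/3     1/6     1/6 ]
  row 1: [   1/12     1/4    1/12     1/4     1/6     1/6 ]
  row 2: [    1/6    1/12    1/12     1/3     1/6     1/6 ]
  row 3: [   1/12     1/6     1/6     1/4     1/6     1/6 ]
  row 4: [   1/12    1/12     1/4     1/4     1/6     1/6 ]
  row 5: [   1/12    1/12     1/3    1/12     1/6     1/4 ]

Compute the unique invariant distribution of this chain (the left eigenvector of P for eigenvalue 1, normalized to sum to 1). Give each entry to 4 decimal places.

Balance equations π_j = Σ_i π_i·P[i][j]:
  π_0 = 1/12·π_0 + 1/12·π_1 + 1/6·π_2 + 1/12·π_3 + 1/12·π_4 + 1/12·π_5
  π_1 = 1/12·π_0 + 1/4·π_1 + 1/12·π_2 + 1/6·π_3 + 1/12·π_4 + 1/12·π_5
  π_2 = 1/6·π_0 + 1/12·π_1 + 1/12·π_2 + 1/6·π_3 + 1/4·π_4 + 1/3·π_5
  π_3 = 1/3·π_0 + 1/4·π_1 + 1/3·π_2 + 1/4·π_3 + 1/4·π_4 + 1/12·π_5
  π_4 = 1/6·π_0 + 1/6·π_1 + 1/6·π_2 + 1/6·π_3 + 1/6·π_4 + 1/6·π_5
  normalize: π_0 + π_1 + π_2 + π_3 + π_4 + π_5 = 1
Solving the linear system gives exactly π = [1850/18733, 1075/8646, 3467/18733, 1052/4323, 1/6, 2/11].

π = [0.0988, 0.1243, 0.1851, 0.2433, 0.1667, 0.1818]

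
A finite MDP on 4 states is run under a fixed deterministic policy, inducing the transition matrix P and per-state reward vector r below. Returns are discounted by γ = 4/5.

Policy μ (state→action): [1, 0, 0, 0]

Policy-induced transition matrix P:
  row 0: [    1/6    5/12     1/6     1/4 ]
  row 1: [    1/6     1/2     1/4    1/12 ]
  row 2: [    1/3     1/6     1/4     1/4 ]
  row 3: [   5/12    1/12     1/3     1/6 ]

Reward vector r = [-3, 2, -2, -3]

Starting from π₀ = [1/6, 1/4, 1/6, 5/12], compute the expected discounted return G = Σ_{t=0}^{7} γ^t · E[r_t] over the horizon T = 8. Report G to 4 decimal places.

G = -5.4876

t=0: π = [0.1667, 0.2500, 0.1667, 0.4167], E[r] = -1.5833, γ^t·E[r] = -1.583333, running G = -1.583333
t=1: π = [0.2986, 0.2569, 0.2708, 0.1736], E[r] = -1.4444, γ^t·E[r] = -1.155556, running G = -2.738889
t=2: π = [0.2552, 0.3125, 0.2396, 0.1927], E[r] = -1.1979, γ^t·E[r] = -0.766667, running G = -3.505556
t=3: π = [0.2548, 0.3186, 0.2448, 0.1819], E[r] = -1.1623, γ^t·E[r] = -0.595111, running G = -4.100667
t=4: π = [0.2529, 0.3214, 0.2439, 0.1817], E[r] = -1.1491, γ^t·E[r] = -0.470667, running G = -4.571333
t=5: π = [0.2528, 0.3219, 0.2441, 0.1813], E[r] = -1.1465, γ^t·E[r] = -0.375686, running G = -4.947019
t=6: π = [0.2527, 0.3220, 0.2440, 0.1812], E[r] = -1.1457, γ^t·E[r] = -0.300348, running G = -5.247367
t=7: π = [0.2527, 0.3221, 0.2440, 0.1812], E[r] = -1.1456, γ^t·E[r] = -0.240242, running G = -5.487609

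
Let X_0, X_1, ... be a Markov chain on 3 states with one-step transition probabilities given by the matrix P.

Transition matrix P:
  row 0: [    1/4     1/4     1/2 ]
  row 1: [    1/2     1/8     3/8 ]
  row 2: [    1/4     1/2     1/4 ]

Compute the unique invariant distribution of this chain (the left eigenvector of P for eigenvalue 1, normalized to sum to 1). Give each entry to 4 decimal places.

π = [0.3261, 0.3043, 0.3696]

Balance equations π_j = Σ_i π_i·P[i][j]:
  π_0 = 1/4·π_0 + 1/2·π_1 + 1/4·π_2
  π_1 = 1/4·π_0 + 1/8·π_1 + 1/2·π_2
  normalize: π_0 + π_1 + π_2 = 1
Solving the linear system gives exactly π = [15/46, 7/23, 17/46].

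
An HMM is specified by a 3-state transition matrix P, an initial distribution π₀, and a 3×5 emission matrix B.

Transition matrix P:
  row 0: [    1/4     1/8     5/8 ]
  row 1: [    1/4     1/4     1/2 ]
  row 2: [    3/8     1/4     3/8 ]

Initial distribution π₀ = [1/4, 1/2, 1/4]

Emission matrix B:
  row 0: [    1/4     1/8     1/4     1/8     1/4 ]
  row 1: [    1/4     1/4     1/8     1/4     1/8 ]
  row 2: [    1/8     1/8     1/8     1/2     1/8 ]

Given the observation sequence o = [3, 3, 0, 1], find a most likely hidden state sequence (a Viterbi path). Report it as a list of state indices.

t=0: δ = [3.125e-02, 1.250e-01, 1.250e-01]  (obs o_0=3)
t=1: δ = [5.859e-03, 7.812e-03, 3.125e-02]  ψ = [2, 1, 1]  (obs o_1=3)
t=2: δ = [2.930e-03, 1.953e-03, 1.465e-03]  ψ = [2, 2, 2]  (obs o_2=0)
t=3: δ = [9.155e-05, 1.221e-04, 2.289e-04]  ψ = [0, 1, 0]  (obs o_3=1)
backtrack: best end state = 2; path = [1, 2, 0, 2]

path = [1, 2, 0, 2]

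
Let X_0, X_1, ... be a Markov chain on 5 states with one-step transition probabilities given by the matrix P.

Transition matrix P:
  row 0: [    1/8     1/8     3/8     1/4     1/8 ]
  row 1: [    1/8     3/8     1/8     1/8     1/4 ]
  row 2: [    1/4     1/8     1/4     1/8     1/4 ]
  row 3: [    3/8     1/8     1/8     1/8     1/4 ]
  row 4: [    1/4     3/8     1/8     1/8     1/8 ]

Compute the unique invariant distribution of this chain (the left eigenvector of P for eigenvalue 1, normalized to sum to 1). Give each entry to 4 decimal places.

Balance equations π_j = Σ_i π_i·P[i][j]:
  π_0 = 1/8·π_0 + 1/8·π_1 + 1/4·π_2 + 3/8·π_3 + 1/4·π_4
  π_1 = 1/8·π_0 + 3/8·π_1 + 1/8·π_2 + 1/8·π_3 + 3/8·π_4
  π_2 = 3/8·π_0 + 1/8·π_1 + 1/4·π_2 + 1/8·π_3 + 1/8·π_4
  π_3 = 1/4·π_0 + 1/8·π_1 + 1/8·π_2 + 1/8·π_3 + 1/8·π_4
  normalize: π_0 + π_1 + π_2 + π_3 + π_4 = 1
Solving the linear system gives exactly π = [407/1909, 889/3818, 389/1909, 579/3818, 379/1909].

π = [0.2132, 0.2328, 0.2038, 0.1517, 0.1985]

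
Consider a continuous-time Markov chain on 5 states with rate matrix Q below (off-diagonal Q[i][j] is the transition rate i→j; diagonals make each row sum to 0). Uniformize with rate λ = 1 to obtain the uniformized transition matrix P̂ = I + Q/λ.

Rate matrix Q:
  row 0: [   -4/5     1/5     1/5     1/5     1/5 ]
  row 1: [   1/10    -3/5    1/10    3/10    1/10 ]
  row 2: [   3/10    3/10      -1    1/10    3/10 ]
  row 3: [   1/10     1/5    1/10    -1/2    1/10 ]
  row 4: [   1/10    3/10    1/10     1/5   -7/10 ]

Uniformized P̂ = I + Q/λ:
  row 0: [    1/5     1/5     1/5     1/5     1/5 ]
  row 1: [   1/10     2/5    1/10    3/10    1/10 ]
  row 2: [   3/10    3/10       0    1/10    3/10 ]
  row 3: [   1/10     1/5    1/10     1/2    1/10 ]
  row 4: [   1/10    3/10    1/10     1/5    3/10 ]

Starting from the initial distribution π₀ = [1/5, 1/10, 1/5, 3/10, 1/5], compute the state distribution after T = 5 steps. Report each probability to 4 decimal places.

t=0: π = [0.2000, 0.1000, 0.2000, 0.3000, 0.2000]
t=1: π = [0.1600, 0.2600, 0.1000, 0.2800, 0.2000]
t=2: π = [0.1360, 0.2820, 0.1060, 0.3000, 0.1760]
t=3: π = [0.1348, 0.2846, 0.1030, 0.3076, 0.1700]
t=4: π = [0.1341, 0.2842, 0.1032, 0.3104, 0.1681]
t=5: π = [0.1340, 0.2840, 0.1031, 0.3112, 0.1677]

π = [0.1340, 0.2840, 0.1031, 0.3112, 0.1677]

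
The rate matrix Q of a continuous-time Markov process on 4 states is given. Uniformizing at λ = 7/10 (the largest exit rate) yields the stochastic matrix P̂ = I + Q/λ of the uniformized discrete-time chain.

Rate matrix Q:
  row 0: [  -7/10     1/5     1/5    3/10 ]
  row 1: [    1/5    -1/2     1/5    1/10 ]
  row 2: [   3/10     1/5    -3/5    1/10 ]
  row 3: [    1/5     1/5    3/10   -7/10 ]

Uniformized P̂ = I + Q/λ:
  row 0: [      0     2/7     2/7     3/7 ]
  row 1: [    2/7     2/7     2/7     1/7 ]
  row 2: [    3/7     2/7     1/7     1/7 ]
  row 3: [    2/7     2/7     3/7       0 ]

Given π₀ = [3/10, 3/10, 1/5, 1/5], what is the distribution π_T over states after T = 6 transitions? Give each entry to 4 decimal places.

t=0: π = [0.3000, 0.3000, 0.2000, 0.2000]
t=1: π = [0.2286, 0.2857, 0.2857, 0.2000]
t=2: π = [0.2612, 0.2857, 0.2735, 0.1796]
t=3: π = [0.2501, 0.2857, 0.2723, 0.1918]
t=4: π = [0.2531, 0.2857, 0.2742, 0.1869]
t=5: π = [0.2526, 0.2857, 0.2732, 0.1885]
t=6: π = [0.2526, 0.2857, 0.2736, 0.1881]

π = [0.2526, 0.2857, 0.2736, 0.1881]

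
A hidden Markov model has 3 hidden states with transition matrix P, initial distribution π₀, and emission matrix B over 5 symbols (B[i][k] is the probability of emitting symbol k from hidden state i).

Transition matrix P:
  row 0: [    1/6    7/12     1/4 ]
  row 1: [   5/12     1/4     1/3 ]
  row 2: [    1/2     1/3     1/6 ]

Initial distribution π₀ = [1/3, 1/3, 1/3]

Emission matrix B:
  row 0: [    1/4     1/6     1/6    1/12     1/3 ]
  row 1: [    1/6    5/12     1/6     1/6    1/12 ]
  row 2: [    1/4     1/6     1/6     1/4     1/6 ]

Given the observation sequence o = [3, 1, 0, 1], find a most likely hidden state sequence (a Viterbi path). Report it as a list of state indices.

t=0: δ = [2.778e-02, 5.556e-02, 8.333e-02]  (obs o_0=3)
t=1: δ = [6.944e-03, 1.157e-02, 3.086e-03]  ψ = [2, 2, 1]  (obs o_1=1)
t=2: δ = [1.206e-03, 6.752e-04, 9.645e-04]  ψ = [1, 0, 1]  (obs o_2=0)
t=3: δ = [8.038e-05, 2.930e-04, 5.023e-05]  ψ = [2, 0, 0]  (obs o_3=1)
backtrack: best end state = 1; path = [2, 1, 0, 1]

path = [2, 1, 0, 1]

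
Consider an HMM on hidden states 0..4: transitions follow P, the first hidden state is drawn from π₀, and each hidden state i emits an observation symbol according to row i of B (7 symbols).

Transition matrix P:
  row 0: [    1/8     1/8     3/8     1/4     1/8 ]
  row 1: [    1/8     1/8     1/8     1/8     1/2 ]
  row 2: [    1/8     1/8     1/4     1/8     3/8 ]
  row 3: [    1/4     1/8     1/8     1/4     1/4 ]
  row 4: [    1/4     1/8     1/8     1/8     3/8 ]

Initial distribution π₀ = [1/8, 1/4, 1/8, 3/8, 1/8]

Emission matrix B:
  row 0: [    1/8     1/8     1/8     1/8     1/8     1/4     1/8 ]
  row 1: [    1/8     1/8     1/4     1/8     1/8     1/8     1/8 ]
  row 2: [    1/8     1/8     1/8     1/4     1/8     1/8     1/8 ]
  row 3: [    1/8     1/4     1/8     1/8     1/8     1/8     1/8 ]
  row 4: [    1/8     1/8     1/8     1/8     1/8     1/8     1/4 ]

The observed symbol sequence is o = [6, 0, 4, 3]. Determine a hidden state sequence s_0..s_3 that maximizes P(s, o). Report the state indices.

t=0: δ = [1.562e-02, 3.125e-02, 1.562e-02, 4.688e-02, 3.125e-02]  (obs o_0=6)
t=1: δ = [1.465e-03, 7.324e-04, 7.324e-04, 1.465e-03, 1.953e-03]  ψ = [3, 3, 0, 3, 1]  (obs o_1=0)
t=2: δ = [6.104e-05, 3.052e-05, 6.866e-05, 4.578e-05, 9.155e-05]  ψ = [4, 4, 0, 0, 4]  (obs o_2=4)
t=3: δ = [2.861e-06, 1.431e-06, 5.722e-06, 1.907e-06, 4.292e-06]  ψ = [4, 4, 0, 0, 4]  (obs o_3=3)
backtrack: best end state = 2; path = [1, 4, 0, 2]

path = [1, 4, 0, 2]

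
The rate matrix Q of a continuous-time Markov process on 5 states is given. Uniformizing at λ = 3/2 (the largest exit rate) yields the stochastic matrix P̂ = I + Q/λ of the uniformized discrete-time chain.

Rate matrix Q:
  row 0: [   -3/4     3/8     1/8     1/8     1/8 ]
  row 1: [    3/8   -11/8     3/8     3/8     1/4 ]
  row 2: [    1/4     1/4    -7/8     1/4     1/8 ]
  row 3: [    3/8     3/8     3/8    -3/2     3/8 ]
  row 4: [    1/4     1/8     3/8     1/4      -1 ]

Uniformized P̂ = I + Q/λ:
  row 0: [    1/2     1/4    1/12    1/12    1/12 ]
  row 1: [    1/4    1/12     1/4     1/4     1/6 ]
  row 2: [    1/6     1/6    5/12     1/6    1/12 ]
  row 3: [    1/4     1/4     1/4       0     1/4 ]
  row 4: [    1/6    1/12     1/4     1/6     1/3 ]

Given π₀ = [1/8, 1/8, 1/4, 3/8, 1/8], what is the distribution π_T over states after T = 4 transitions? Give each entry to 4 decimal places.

π = [0.2869, 0.1734, 0.2438, 0.1353, 0.1606]

t=0: π = [0.1250, 0.1250, 0.2500, 0.3750, 0.1250]
t=1: π = [0.2500, 0.1875, 0.2708, 0.1042, 0.1875]
t=2: π = [0.2743, 0.1649, 0.2535, 0.1441, 0.1632]
t=3: π = [0.2839, 0.1742, 0.2465, 0.1335, 0.1619]
t=4: π = [0.2869, 0.1734, 0.2438, 0.1353, 0.1606]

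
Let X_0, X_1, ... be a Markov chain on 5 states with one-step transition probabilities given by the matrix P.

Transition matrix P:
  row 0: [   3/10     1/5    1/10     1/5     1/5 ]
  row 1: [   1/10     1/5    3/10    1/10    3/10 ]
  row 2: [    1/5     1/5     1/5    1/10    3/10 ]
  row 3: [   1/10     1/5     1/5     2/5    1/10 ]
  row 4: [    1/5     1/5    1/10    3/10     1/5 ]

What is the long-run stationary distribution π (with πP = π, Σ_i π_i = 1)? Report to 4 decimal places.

π = [0.1745, 0.2000, 0.1810, 0.2293, 0.2152]

Balance equations π_j = Σ_i π_i·P[i][j]:
  π_0 = 3/10·π_0 + 1/10·π_1 + 1/5·π_2 + 1/10·π_3 + 1/5·π_4
  π_1 = 1/5·π_0 + 1/5·π_1 + 1/5·π_2 + 1/5·π_3 + 1/5·π_4
  π_2 = 1/10·π_0 + 3/10·π_1 + 1/5·π_2 + 1/5·π_3 + 1/10·π_4
  π_3 = 1/5·π_0 + 1/10·π_1 + 1/10·π_2 + 2/5·π_3 + 3/10·π_4
  normalize: π_0 + π_1 + π_2 + π_3 + π_4 = 1
Solving the linear system gives exactly π = [322/1845, 1/5, 334/1845, 47/205, 397/1845].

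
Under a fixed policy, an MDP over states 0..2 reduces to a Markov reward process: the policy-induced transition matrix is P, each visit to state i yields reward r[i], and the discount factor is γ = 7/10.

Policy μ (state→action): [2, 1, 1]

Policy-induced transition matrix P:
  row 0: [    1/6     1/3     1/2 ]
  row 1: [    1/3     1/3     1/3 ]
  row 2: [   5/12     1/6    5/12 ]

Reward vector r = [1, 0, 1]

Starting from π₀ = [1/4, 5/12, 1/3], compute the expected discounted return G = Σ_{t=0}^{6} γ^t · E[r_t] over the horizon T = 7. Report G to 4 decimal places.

G = 2.0886

t=0: π = [0.2500, 0.4167, 0.3333], E[r] = 0.5833, γ^t·E[r] = 0.583333, running G = 0.583333
t=1: π = [0.3194, 0.2778, 0.4028], E[r] = 0.7222, γ^t·E[r] = 0.505556, running G = 1.088889
t=2: π = [0.3137, 0.2662, 0.4201], E[r] = 0.7338, γ^t·E[r] = 0.359560, running G = 1.448449
t=3: π = [0.3161, 0.2633, 0.4206], E[r] = 0.7367, γ^t·E[r] = 0.252685, running G = 1.701134
t=4: π = [0.3157, 0.2632, 0.4211], E[r] = 0.7368, γ^t·E[r] = 0.176899, running G = 1.878032
t=5: π = [0.3158, 0.2632, 0.4210], E[r] = 0.7368, γ^t·E[r] = 0.123841, running G = 2.001874
t=6: π = [0.3158, 0.2632, 0.4211], E[r] = 0.7368, γ^t·E[r] = 0.086688, running G = 2.088562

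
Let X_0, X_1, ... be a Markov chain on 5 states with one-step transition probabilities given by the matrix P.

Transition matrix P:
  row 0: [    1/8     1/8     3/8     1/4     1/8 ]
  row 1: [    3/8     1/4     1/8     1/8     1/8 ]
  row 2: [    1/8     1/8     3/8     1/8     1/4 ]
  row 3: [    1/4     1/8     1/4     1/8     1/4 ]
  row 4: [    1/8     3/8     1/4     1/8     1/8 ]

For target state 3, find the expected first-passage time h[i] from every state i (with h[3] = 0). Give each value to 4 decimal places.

First-step conditioning: h[3] = 0; for i ≠ 3, h[i] = 1 + Σ_k P[i][k]·h[k].
  h[0] = 1 + 1/8·h[0] + 1/8·h[1] + 3/8·h[2] + 1/8·h[4]
  h[1] = 1 + 3/8·h[0] + 1/4·h[1] + 1/8·h[2] + 1/8·h[4]
  h[2] = 1 + 1/8·h[0] + 1/8·h[1] + 3/8·h[2] + 1/4·h[4]
  h[4] = 1 + 1/8·h[0] + 3/8·h[1] + 1/4·h[2] + 1/8·h[4]
Solving the 4×4 linear system over states ≠ 3 gives exactly h = [1224/205, 4048/615, 4192/615, 0, 832/123] (h[3] = 0 is the target).

h = [5.9707, 6.5821, 6.8163, 0.0000, 6.7642]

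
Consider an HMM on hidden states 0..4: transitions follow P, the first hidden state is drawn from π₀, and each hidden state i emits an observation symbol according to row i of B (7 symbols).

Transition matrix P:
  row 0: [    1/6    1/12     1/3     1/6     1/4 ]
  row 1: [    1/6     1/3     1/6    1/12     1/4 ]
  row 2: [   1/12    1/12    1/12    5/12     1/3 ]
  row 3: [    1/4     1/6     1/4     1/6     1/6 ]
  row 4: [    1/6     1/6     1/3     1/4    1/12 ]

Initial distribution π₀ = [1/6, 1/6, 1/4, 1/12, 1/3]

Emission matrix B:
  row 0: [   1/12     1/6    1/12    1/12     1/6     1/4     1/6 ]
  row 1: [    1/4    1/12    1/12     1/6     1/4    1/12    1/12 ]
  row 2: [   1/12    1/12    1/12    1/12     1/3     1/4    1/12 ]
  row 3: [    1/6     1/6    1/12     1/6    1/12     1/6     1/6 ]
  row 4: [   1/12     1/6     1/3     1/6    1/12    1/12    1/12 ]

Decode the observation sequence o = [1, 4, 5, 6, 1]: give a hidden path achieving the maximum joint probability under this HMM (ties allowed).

t=0: δ = [2.778e-02, 1.389e-02, 2.083e-02, 1.389e-02, 5.556e-02]  (obs o_0=1)
t=1: δ = [1.543e-03, 2.315e-03, 6.173e-03, 1.157e-03, 5.787e-04]  ψ = [4, 4, 4, 4, 0]  (obs o_1=4)
t=2: δ = [1.286e-04, 6.430e-05, 1.286e-04, 4.287e-04, 1.715e-04]  ψ = [2, 1, 0, 2, 2]  (obs o_2=5)
t=3: δ = [1.786e-05, 5.954e-06, 8.931e-06, 1.191e-05, 5.954e-06]  ψ = [3, 3, 3, 3, 3]  (obs o_3=6)
t=4: δ = [4.961e-07, 1.654e-07, 4.961e-07, 6.202e-07, 7.442e-07]  ψ = [0, 1, 0, 2, 0]  (obs o_4=1)
backtrack: best end state = 4; path = [4, 2, 3, 0, 4]

path = [4, 2, 3, 0, 4]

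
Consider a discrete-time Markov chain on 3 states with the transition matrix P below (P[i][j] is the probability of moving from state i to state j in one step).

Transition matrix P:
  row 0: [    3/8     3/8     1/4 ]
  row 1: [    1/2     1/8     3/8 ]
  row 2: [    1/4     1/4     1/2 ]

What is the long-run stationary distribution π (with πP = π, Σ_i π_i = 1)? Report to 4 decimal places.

π = [0.3607, 0.2623, 0.3770]

Balance equations π_j = Σ_i π_i·P[i][j]:
  π_0 = 3/8·π_0 + 1/2·π_1 + 1/4·π_2
  π_1 = 3/8·π_0 + 1/8·π_1 + 1/4·π_2
  normalize: π_0 + π_1 + π_2 = 1
Solving the linear system gives exactly π = [22/61, 16/61, 23/61].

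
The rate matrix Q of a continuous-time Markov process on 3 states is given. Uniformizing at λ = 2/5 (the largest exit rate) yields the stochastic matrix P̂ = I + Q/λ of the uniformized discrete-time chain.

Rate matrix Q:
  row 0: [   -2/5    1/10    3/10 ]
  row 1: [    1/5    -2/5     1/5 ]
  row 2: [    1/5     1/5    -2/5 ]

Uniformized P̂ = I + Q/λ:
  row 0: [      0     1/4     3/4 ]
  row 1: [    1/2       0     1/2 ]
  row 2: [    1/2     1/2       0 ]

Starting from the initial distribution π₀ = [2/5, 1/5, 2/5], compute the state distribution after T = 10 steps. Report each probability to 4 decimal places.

π = [0.3334, 0.2780, 0.3886]

t=0: π = [0.4000, 0.2000, 0.4000]
t=1: π = [0.3000, 0.3000, 0.4000]
t=2: π = [0.3500, 0.2750, 0.3750]
t=3: π = [0.3250, 0.2750, 0.4000]
t=4: π = [0.3375, 0.2813, 0.3813]
t=5: π = [0.3313, 0.2750, 0.3938]
t=6: π = [0.3344, 0.2797, 0.3859]
t=7: π = [0.3328, 0.2766, 0.3906]
t=8: π = [0.3336, 0.2785, 0.3879]
t=9: π = [0.3332, 0.2773, 0.3895]
t=10: π = [0.3334, 0.2780, 0.3886]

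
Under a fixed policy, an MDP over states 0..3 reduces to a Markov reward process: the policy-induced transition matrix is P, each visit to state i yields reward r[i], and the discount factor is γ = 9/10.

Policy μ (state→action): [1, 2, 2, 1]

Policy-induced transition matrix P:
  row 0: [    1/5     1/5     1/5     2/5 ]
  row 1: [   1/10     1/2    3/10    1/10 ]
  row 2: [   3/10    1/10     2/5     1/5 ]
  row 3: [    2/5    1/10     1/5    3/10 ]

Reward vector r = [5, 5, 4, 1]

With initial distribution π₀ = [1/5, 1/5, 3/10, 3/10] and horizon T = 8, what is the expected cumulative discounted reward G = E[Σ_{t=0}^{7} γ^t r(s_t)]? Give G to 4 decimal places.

t=0: π = [0.2000, 0.2000, 0.3000, 0.3000], E[r] = 3.5000, γ^t·E[r] = 3.500000, running G = 3.500000
t=1: π = [0.2700, 0.2000, 0.2800, 0.2500], E[r] = 3.7200, γ^t·E[r] = 3.348000, running G = 6.848000
t=2: π = [0.2580, 0.2070, 0.2760, 0.2590], E[r] = 3.6880, γ^t·E[r] = 2.987280, running G = 9.835280
t=3: π = [0.2587, 0.2086, 0.2759, 0.2568], E[r] = 3.6969, γ^t·E[r] = 2.695040, running G = 12.530320
t=4: π = [0.2581, 0.2093, 0.2760, 0.2566], E[r] = 3.6977, γ^t·E[r] = 2.426074, running G = 14.956394
t=5: π = [0.2580, 0.2095, 0.2761, 0.2563], E[r] = 3.6985, γ^t·E[r] = 2.183921, running G = 17.140315
t=6: π = [0.2579, 0.2096, 0.2762, 0.2563], E[r] = 3.6987, γ^t·E[r] = 1.965644, running G = 19.105959
t=7: π = [0.2579, 0.2096, 0.2762, 0.2563], E[r] = 3.6988, γ^t·E[r] = 1.769121, running G = 20.875081

G = 20.8751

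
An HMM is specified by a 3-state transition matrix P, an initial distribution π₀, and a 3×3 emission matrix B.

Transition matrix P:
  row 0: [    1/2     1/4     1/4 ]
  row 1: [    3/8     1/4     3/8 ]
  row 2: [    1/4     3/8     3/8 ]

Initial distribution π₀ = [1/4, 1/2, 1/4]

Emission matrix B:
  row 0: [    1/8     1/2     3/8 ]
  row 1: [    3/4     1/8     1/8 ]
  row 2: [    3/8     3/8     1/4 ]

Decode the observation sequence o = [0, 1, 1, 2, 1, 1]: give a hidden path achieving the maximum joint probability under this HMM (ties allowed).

t=0: δ = [3.125e-02, 3.750e-01, 9.375e-02]  (obs o_0=0)
t=1: δ = [7.031e-02, 1.172e-02, 5.273e-02]  ψ = [1, 1, 1]  (obs o_1=1)
t=2: δ = [1.758e-02, 2.472e-03, 7.416e-03]  ψ = [0, 2, 2]  (obs o_2=1)
t=3: δ = [3.296e-03, 5.493e-04, 1.099e-03]  ψ = [0, 0, 0]  (obs o_3=2)
t=4: δ = [8.240e-04, 1.030e-04, 3.090e-04]  ψ = [0, 0, 0]  (obs o_4=1)
t=5: δ = [2.060e-04, 2.575e-05, 7.725e-05]  ψ = [0, 0, 0]  (obs o_5=1)
backtrack: best end state = 0; path = [1, 0, 0, 0, 0, 0]

path = [1, 0, 0, 0, 0, 0]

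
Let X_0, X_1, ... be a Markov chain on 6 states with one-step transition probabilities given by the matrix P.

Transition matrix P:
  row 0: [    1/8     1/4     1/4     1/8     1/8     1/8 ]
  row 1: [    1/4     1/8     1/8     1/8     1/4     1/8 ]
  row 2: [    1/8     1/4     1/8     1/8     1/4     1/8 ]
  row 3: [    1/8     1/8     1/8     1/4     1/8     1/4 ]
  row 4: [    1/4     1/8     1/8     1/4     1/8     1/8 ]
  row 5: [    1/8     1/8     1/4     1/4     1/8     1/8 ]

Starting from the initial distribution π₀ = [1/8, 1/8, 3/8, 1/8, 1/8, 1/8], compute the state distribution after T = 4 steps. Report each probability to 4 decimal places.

π = [0.1666, 0.1664, 0.1644, 0.1877, 0.1664, 0.1485]

t=0: π = [0.1250, 0.1250, 0.3750, 0.1250, 0.1250, 0.1250]
t=1: π = [0.1563, 0.1875, 0.1563, 0.1719, 0.1875, 0.1406]
t=2: π = [0.1719, 0.1641, 0.1621, 0.1875, 0.1680, 0.1465]
t=3: π = [0.1665, 0.1667, 0.1648, 0.1877, 0.1658, 0.1484]
t=4: π = [0.1666, 0.1664, 0.1644, 0.1877, 0.1664, 0.1485]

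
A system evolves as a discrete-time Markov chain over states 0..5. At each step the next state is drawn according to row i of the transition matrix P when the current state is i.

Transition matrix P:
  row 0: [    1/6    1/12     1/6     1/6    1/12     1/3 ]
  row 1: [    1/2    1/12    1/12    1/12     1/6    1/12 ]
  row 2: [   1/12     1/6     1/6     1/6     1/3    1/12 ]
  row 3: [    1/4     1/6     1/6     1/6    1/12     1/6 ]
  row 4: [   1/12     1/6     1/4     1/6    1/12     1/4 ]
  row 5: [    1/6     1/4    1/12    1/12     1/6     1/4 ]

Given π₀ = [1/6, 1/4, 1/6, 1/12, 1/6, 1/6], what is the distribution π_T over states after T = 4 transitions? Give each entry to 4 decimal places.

π = [0.2046, 0.1539, 0.1493, 0.1367, 0.1505, 0.2050]

t=0: π = [0.1667, 0.2500, 0.1667, 0.0833, 0.1667, 0.1667]
t=1: π = [0.2292, 0.1458, 0.1458, 0.1319, 0.1597, 0.1875]
t=2: π = [0.2008, 0.1510, 0.1522, 0.1389, 0.1476, 0.2095]
t=3: π = [0.2036, 0.1548, 0.1489, 0.1366, 0.1514, 0.2046]
t=4: π = [0.2046, 0.1539, 0.1493, 0.1367, 0.1505, 0.2050]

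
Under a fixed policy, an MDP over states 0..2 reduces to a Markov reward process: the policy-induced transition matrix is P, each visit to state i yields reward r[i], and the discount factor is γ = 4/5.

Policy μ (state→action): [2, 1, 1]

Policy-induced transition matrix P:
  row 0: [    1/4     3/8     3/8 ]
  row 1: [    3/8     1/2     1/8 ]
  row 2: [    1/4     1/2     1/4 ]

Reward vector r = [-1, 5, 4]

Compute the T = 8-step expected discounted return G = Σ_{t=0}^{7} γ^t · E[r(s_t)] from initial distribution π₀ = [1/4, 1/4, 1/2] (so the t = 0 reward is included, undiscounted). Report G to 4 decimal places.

G = 12.3499

t=0: π = [0.2500, 0.2500, 0.5000], E[r] = 3.0000, γ^t·E[r] = 3.000000, running G = 3.000000
t=1: π = [0.2813, 0.4688, 0.2500], E[r] = 3.0625, γ^t·E[r] = 2.450000, running G = 5.450000
t=2: π = [0.3086, 0.4648, 0.2266], E[r] = 2.9219, γ^t·E[r] = 1.870000, running G = 7.320000
t=3: π = [0.3081, 0.4614, 0.2305], E[r] = 2.9209, γ^t·E[r] = 1.495500, running G = 8.815500
t=4: π = [0.3077, 0.4615, 0.2308], E[r] = 2.9231, γ^t·E[r] = 1.197300, running G = 10.012800
t=5: π = [0.3077, 0.4615, 0.2308], E[r] = 2.9231, γ^t·E[r] = 0.957845, running G = 10.970645
t=6: π = [0.3077, 0.4615, 0.2308], E[r] = 2.9231, γ^t·E[r] = 0.766267, running G = 11.736912
t=7: π = [0.3077, 0.4615, 0.2308], E[r] = 2.9231, γ^t·E[r] = 0.613014, running G = 12.349926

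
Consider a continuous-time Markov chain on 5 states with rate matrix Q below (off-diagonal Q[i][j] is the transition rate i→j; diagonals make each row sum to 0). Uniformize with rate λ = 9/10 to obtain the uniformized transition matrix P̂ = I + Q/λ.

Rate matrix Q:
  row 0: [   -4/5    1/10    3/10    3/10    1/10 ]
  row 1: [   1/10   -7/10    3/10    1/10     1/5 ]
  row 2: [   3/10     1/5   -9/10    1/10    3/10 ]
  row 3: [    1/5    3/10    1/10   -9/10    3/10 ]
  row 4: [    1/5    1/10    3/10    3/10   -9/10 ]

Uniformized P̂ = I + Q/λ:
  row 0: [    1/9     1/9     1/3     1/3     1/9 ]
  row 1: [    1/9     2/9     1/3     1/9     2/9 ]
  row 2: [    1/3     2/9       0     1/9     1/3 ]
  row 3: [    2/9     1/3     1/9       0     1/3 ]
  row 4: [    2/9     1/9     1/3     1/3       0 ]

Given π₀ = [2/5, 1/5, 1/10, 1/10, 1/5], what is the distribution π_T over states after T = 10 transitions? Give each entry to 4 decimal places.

t=0: π = [0.4000, 0.2000, 0.1000, 0.1000, 0.2000]
t=1: π = [0.1667, 0.1667, 0.2778, 0.2333, 0.1556]
t=2: π = [0.2160, 0.2123, 0.1889, 0.1568, 0.2259]
t=3: π = [0.1956, 0.1905, 0.2355, 0.1919, 0.1864]
t=4: π = [0.2055, 0.2011, 0.2122, 0.1747, 0.2066]
t=5: π = [0.2006, 0.1958, 0.2238, 0.1833, 0.1965]
t=6: π = [0.2030, 0.1985, 0.2180, 0.1790, 0.2015]
t=7: π = [0.2018, 0.1972, 0.2209, 0.1811, 0.1990]
t=8: π = [0.2024, 0.1978, 0.2195, 0.1801, 0.2002]
t=9: π = [0.2021, 0.1975, 0.2202, 0.1806, 0.1996]
t=10: π = [0.2023, 0.1976, 0.2198, 0.1803, 0.1999]

π = [0.2023, 0.1976, 0.2198, 0.1803, 0.1999]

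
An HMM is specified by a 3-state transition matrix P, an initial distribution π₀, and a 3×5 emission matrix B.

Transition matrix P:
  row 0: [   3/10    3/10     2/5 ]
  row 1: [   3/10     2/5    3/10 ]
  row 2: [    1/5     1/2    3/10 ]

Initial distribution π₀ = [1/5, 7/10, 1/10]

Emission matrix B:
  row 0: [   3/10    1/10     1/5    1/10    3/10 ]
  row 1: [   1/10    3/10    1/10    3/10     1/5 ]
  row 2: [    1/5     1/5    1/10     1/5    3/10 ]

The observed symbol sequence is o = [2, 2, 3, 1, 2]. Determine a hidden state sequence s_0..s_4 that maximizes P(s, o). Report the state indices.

path = [1, 0, 2, 1, 0]

t=0: δ = [4.000e-02, 7.000e-02, 1.000e-02]  (obs o_0=2)
t=1: δ = [4.200e-03, 2.800e-03, 2.100e-03]  ψ = [1, 1, 1]  (obs o_1=2)
t=2: δ = [1.260e-04, 3.780e-04, 3.360e-04]  ψ = [0, 0, 0]  (obs o_2=3)
t=3: δ = [1.134e-05, 5.040e-05, 2.268e-05]  ψ = [1, 2, 1]  (obs o_3=1)
t=4: δ = [3.024e-06, 2.016e-06, 1.512e-06]  ψ = [1, 1, 1]  (obs o_4=2)
backtrack: best end state = 0; path = [1, 0, 2, 1, 0]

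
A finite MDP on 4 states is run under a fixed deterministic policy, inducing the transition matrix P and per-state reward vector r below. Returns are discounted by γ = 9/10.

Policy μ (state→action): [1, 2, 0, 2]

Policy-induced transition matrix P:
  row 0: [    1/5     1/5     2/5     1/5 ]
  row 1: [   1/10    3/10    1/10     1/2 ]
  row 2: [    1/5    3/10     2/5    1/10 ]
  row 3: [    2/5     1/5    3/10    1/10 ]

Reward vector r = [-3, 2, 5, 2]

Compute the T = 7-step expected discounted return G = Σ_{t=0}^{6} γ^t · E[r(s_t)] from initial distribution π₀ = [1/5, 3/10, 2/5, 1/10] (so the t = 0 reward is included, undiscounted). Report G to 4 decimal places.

t=0: π = [0.2000, 0.3000, 0.4000, 0.1000], E[r] = 2.2000, γ^t·E[r] = 2.200000, running G = 2.200000
t=1: π = [0.1900, 0.2700, 0.3000, 0.2400], E[r] = 1.9500, γ^t·E[r] = 1.755000, running G = 3.955000
t=2: π = [0.2210, 0.2570, 0.2950, 0.2270], E[r] = 1.7800, γ^t·E[r] = 1.441800, running G = 5.396800
t=3: π = [0.2197, 0.2552, 0.3002, 0.2249], E[r] = 1.8021, γ^t·E[r] = 1.313731, running G = 6.710531
t=4: π = [0.2195, 0.2555, 0.3010, 0.2241], E[r] = 1.8056, γ^t·E[r] = 1.184621, running G = 7.895152
t=5: π = [0.2193, 0.2556, 0.3009, 0.2242], E[r] = 1.8065, γ^t·E[r] = 1.066731, running G = 8.961884
t=6: π = [0.2193, 0.2557, 0.3009, 0.2242], E[r] = 1.8063, γ^t·E[r] = 0.959958, running G = 9.921841

G = 9.9218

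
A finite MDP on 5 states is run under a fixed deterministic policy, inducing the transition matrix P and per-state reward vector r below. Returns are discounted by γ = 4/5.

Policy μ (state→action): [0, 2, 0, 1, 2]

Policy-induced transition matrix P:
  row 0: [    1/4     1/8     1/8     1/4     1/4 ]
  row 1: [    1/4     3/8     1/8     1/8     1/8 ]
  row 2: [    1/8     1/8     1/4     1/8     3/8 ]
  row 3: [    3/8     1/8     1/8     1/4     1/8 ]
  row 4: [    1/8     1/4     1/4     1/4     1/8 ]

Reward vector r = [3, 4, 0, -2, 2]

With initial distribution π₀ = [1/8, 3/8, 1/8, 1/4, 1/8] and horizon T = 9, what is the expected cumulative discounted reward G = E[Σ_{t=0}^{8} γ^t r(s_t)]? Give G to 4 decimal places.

G = 6.6967

t=0: π = [0.1250, 0.3750, 0.1250, 0.2500, 0.1250], E[r] = 1.6250, γ^t·E[r] = 1.625000, running G = 1.625000
t=1: π = [0.2500, 0.2344, 0.1563, 0.1875, 0.1719], E[r] = 1.6563, γ^t·E[r] = 1.325000, running G = 2.950000
t=2: π = [0.2324, 0.2051, 0.1660, 0.2012, 0.1953], E[r] = 1.5059, γ^t·E[r] = 0.963750, running G = 3.913750
t=3: π = [0.2300, 0.2007, 0.1702, 0.2036, 0.1956], E[r] = 1.4766, γ^t·E[r] = 0.756000, running G = 4.669750
t=4: π = [0.2297, 0.1996, 0.1707, 0.2036, 0.1963], E[r] = 1.4730, γ^t·E[r] = 0.603325, running G = 5.273075
t=5: π = [0.2296, 0.1994, 0.1709, 0.2037, 0.1964], E[r] = 1.4719, γ^t·E[r] = 0.482304, running G = 5.755379
t=6: π = [0.2296, 0.1994, 0.1709, 0.2037, 0.1964], E[r] = 1.4717, γ^t·E[r] = 0.385801, running G = 6.141180
t=7: π = [0.2295, 0.1994, 0.1709, 0.2037, 0.1964], E[r] = 1.4717, γ^t·E[r] = 0.308635, running G = 6.449814
t=8: π = [0.2295, 0.1994, 0.1709, 0.2037, 0.1964], E[r] = 1.4717, γ^t·E[r] = 0.246907, running G = 6.696721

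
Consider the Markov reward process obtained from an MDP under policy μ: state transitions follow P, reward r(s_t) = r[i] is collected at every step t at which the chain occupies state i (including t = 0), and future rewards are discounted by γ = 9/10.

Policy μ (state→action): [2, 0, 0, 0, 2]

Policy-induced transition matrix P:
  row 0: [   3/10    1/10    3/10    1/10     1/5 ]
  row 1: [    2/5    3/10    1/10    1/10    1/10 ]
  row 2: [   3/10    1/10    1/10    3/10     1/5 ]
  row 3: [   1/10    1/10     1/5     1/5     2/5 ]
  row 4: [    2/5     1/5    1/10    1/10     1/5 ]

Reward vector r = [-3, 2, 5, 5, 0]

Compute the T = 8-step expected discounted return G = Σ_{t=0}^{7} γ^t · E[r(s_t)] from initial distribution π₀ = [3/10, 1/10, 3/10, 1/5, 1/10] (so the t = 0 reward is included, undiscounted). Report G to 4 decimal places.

t=0: π = [0.3000, 0.1000, 0.3000, 0.2000, 0.1000], E[r] = 1.8000, γ^t·E[r] = 1.800000, running G = 1.800000
t=1: π = [0.2800, 0.1300, 0.1800, 0.1800, 0.2300], E[r] = 1.2200, γ^t·E[r] = 1.098000, running G = 2.898000
t=2: π = [0.3000, 0.1490, 0.1740, 0.1540, 0.2230], E[r] = 1.0380, γ^t·E[r] = 0.840780, running G = 3.738780
t=3: π = [0.3064, 0.1521, 0.1754, 0.1502, 0.2159], E[r] = 1.0130, γ^t·E[r] = 0.738477, running G = 4.477257
t=4: π = [0.3068, 0.1520, 0.1763, 0.1501, 0.2148], E[r] = 1.0157, γ^t·E[r] = 0.666427, running G = 5.143684
t=5: π = [0.3067, 0.1519, 0.1764, 0.1503, 0.2148], E[r] = 1.0169, γ^t·E[r] = 0.600492, running G = 5.744176
t=6: π = [0.3066, 0.1519, 0.1764, 0.1503, 0.2149], E[r] = 1.0172, γ^t·E[r] = 0.540563, running G = 6.284739
t=7: π = [0.3066, 0.1519, 0.1764, 0.1503, 0.2149], E[r] = 1.0172, γ^t·E[r] = 0.486502, running G = 6.771241

G = 6.7712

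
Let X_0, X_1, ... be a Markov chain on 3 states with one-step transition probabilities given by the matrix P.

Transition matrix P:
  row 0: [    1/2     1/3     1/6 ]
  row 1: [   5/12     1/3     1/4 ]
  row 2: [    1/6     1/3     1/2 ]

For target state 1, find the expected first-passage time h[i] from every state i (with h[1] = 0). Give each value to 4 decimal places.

h = [3.0000, 0.0000, 3.0000]

First-step conditioning: h[1] = 0; for i ≠ 1, h[i] = 1 + Σ_k P[i][k]·h[k].
  h[0] = 1 + 1/2·h[0] + 1/6·h[2]
  h[2] = 1 + 1/6·h[0] + 1/2·h[2]
Solving the 2×2 linear system over states ≠ 1 gives exactly h = [3, 0, 3] (h[1] = 0 is the target).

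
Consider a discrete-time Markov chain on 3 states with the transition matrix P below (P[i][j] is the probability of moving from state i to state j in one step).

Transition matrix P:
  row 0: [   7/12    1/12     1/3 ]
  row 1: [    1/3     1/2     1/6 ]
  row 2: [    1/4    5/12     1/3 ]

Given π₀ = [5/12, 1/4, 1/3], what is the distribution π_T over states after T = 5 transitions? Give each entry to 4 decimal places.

t=0: π = [0.4167, 0.2500, 0.3333]
t=1: π = [0.4097, 0.2986, 0.2917]
t=2: π = [0.4115, 0.3050, 0.2836]
t=3: π = [0.4126, 0.3049, 0.2825]
t=4: π = [0.4129, 0.3046, 0.2825]
t=5: π = [0.4130, 0.3044, 0.2826]

π = [0.4130, 0.3044, 0.2826]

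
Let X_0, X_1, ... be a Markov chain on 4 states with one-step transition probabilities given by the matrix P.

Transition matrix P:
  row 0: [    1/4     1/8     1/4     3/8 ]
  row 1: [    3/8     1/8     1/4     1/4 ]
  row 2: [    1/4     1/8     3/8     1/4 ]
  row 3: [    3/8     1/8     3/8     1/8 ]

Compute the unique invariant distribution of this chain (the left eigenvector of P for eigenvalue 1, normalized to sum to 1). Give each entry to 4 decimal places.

π = [0.2975, 0.1250, 0.3222, 0.2553]

Balance equations π_j = Σ_i π_i·P[i][j]:
  π_0 = 1/4·π_0 + 3/8·π_1 + 1/4·π_2 + 3/8·π_3
  π_1 = 1/8·π_0 + 1/8·π_1 + 1/8·π_2 + 1/8·π_3
  π_2 = 1/4·π_0 + 1/4·π_1 + 3/8·π_2 + 3/8·π_3
  normalize: π_0 + π_1 + π_2 + π_3 = 1
Solving the linear system gives exactly π = [169/568, 1/8, 183/568, 145/568].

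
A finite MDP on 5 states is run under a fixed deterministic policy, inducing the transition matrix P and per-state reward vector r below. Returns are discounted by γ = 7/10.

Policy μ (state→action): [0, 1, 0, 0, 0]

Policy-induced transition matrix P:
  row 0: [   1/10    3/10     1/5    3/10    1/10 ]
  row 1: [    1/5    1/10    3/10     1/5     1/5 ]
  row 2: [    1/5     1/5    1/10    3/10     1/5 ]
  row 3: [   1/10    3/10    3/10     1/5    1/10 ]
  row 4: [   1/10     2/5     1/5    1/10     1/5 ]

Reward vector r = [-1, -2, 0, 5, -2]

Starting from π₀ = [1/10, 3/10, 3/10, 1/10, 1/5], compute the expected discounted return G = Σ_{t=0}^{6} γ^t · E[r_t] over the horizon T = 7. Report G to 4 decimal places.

G = -0.3325

t=0: π = [0.1000, 0.3000, 0.3000, 0.1000, 0.2000], E[r] = -0.6000, γ^t·E[r] = -0.600000, running G = -0.600000
t=1: π = [0.1600, 0.2300, 0.2100, 0.2200, 0.1800], E[r] = 0.1200, γ^t·E[r] = 0.084000, running G = -0.516000
t=2: π = [0.1440, 0.2510, 0.2240, 0.2190, 0.1620], E[r] = 0.1250, γ^t·E[r] = 0.061250, running G = -0.454750
t=3: π = [0.1475, 0.2436, 0.2246, 0.2206, 0.1637], E[r] = 0.1409, γ^t·E[r] = 0.048329, running G = -0.406421
t=4: π = [0.1468, 0.2452, 0.2240, 0.2208, 0.1632], E[r] = 0.1406, γ^t·E[r] = 0.033763, running G = -0.372658
t=5: π = [0.1469, 0.2449, 0.2242, 0.2208, 0.1632], E[r] = 0.1406, γ^t·E[r] = 0.023638, running G = -0.349021
t=6: π = [0.1469, 0.2449, 0.2241, 0.2208, 0.1632], E[r] = 0.1407, γ^t·E[r] = 0.016555, running G = -0.332465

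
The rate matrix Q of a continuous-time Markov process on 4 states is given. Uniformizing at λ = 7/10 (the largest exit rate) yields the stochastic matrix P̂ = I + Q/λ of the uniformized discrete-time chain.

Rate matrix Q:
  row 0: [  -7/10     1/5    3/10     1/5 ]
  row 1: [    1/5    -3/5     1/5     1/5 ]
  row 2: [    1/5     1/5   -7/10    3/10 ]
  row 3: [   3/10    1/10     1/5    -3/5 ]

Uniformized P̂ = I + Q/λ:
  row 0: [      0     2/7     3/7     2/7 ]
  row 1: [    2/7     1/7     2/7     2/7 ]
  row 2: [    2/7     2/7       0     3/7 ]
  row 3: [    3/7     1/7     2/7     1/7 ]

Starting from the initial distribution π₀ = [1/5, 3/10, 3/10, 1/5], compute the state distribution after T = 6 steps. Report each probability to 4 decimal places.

π = [0.2536, 0.2148, 0.2503, 0.2813]

t=0: π = [0.2000, 0.3000, 0.3000, 0.2000]
t=1: π = [0.2571, 0.2143, 0.2286, 0.3000]
t=2: π = [0.2551, 0.2122, 0.2571, 0.2755]
t=3: π = [0.2522, 0.2160, 0.2487, 0.2831]
t=4: π = [0.2541, 0.2144, 0.2507, 0.2808]
t=5: π = [0.2532, 0.2150, 0.2504, 0.2814]
t=6: π = [0.2536, 0.2148, 0.2503, 0.2813]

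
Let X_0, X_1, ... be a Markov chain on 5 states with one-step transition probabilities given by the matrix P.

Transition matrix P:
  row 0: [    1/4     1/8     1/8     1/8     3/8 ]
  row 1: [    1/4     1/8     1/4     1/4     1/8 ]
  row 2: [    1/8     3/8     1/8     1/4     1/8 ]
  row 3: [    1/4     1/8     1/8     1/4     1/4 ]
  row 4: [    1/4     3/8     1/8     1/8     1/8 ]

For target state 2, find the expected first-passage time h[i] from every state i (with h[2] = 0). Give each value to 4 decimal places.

h = [6.7429, 5.9429, 0.0000, 6.7657, 6.5829]

First-step conditioning: h[2] = 0; for i ≠ 2, h[i] = 1 + Σ_k P[i][k]·h[k].
  h[0] = 1 + 1/4·h[0] + 1/8·h[1] + 1/8·h[3] + 3/8·h[4]
  h[1] = 1 + 1/4·h[0] + 1/8·h[1] + 1/4·h[3] + 1/8·h[4]
  h[3] = 1 + 1/4·h[0] + 1/8·h[1] + 1/4·h[3] + 1/4·h[4]
  h[4] = 1 + 1/4·h[0] + 3/8·h[1] + 1/8·h[3] + 1/8·h[4]
Solving the 4×4 linear system over states ≠ 2 gives exactly h = [236/35, 208/35, 0, 1184/175, 1152/175] (h[2] = 0 is the target).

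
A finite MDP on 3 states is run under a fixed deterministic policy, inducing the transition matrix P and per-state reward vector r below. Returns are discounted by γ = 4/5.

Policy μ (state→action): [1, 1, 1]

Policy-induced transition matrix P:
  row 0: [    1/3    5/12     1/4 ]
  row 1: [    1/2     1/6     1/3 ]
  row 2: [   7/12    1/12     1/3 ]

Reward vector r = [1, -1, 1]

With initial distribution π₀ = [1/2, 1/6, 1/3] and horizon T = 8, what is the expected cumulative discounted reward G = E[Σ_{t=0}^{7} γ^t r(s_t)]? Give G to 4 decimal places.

t=0: π = [0.5000, 0.1667, 0.3333], E[r] = 0.6667, γ^t·E[r] = 0.666667, running G = 0.666667
t=1: π = [0.4444, 0.2639, 0.2917], E[r] = 0.4722, γ^t·E[r] = 0.377778, running G = 1.044444
t=2: π = [0.4502, 0.2535, 0.2963], E[r] = 0.4931, γ^t·E[r] = 0.315556, running G = 1.360000
t=3: π = [0.4497, 0.2545, 0.2958], E[r] = 0.4909, γ^t·E[r] = 0.251358, running G = 1.611358
t=4: π = [0.4497, 0.2544, 0.2959], E[r] = 0.4911, γ^t·E[r] = 0.201172, running G = 1.812530
t=5: π = [0.4497, 0.2544, 0.2959], E[r] = 0.4911, γ^t·E[r] = 0.160931, running G = 1.973461
t=6: π = [0.4497, 0.2544, 0.2959], E[r] = 0.4911, γ^t·E[r] = 0.128745, running G = 2.102206
t=7: π = [0.4497, 0.2544, 0.2959], E[r] = 0.4911, γ^t·E[r] = 0.102996, running G = 2.205203

G = 2.2052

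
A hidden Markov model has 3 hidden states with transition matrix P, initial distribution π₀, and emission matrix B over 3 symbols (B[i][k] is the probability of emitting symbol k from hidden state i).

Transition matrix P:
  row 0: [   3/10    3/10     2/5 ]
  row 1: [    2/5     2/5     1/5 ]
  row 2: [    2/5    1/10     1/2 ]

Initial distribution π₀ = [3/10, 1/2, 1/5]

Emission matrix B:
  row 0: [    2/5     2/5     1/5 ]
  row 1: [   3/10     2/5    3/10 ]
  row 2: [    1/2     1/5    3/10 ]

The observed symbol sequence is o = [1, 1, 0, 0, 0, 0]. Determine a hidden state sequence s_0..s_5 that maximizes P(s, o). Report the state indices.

path = [1, 0, 2, 2, 2, 2]

t=0: δ = [1.200e-01, 2.000e-01, 4.000e-02]  (obs o_0=1)
t=1: δ = [3.200e-02, 3.200e-02, 9.600e-03]  ψ = [1, 1, 0]  (obs o_1=1)
t=2: δ = [5.120e-03, 3.840e-03, 6.400e-03]  ψ = [1, 1, 0]  (obs o_2=0)
t=3: δ = [1.024e-03, 4.608e-04, 1.600e-03]  ψ = [2, 0, 2]  (obs o_3=0)
t=4: δ = [2.560e-04, 9.216e-05, 4.000e-04]  ψ = [2, 0, 2]  (obs o_4=0)
t=5: δ = [6.400e-05, 2.304e-05, 1.000e-04]  ψ = [2, 0, 2]  (obs o_5=0)
backtrack: best end state = 2; path = [1, 0, 2, 2, 2, 2]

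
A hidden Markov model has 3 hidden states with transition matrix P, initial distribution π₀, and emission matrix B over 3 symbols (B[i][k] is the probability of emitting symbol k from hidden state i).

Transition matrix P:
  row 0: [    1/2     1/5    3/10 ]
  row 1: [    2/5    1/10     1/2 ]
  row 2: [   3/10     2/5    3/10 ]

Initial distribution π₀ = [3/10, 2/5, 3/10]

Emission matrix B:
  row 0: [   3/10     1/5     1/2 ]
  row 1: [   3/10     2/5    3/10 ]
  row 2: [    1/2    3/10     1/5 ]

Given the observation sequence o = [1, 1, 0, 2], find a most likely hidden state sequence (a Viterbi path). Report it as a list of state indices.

path = [1, 2, 1, 0]

t=0: δ = [6.000e-02, 1.600e-01, 9.000e-02]  (obs o_0=1)
t=1: δ = [1.280e-02, 1.440e-02, 2.400e-02]  ψ = [1, 2, 1]  (obs o_1=1)
t=2: δ = [2.160e-03, 2.880e-03, 3.600e-03]  ψ = [2, 2, 1]  (obs o_2=0)
t=3: δ = [5.760e-04, 4.320e-04, 2.880e-04]  ψ = [1, 2, 1]  (obs o_3=2)
backtrack: best end state = 0; path = [1, 2, 1, 0]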